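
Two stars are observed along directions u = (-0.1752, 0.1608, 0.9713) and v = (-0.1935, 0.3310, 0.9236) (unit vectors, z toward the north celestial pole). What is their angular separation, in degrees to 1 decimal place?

10.2°

u·v = 0.9842; |u| = 1.0000, |v| = 1.0000.
cos θ = (u·v)/(|u||v|) = 0.9842, so θ = 10.2°.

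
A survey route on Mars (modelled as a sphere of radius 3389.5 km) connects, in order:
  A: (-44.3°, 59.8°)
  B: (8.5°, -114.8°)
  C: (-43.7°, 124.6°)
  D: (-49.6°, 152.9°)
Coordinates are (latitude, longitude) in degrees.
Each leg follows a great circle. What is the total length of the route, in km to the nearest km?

Leg A→B: central angle 2.5114 rad, distance 8512.4 km.
Leg B→C: central angle 2.0557 rad, distance 6967.7 km.
Leg C→D: central angle 0.3520 rad, distance 1193.0 km.
Total: 8512.4 + 6967.7 + 1193.0 ≈ 16673 km.

16673 km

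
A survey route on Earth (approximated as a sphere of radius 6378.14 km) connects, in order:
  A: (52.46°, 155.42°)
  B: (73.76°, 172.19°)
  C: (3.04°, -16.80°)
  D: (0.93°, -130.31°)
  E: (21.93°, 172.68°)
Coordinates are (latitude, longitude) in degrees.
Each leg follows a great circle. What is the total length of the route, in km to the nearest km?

33184 km

Leg A→B: central angle 0.3912 rad, distance 2495.3 km.
Leg B→C: central angle 1.7977 rad, distance 11465.7 km.
Leg C→D: central angle 1.9795 rad, distance 12625.6 km.
Leg D→E: central angle 1.0343 rad, distance 6597.2 km.
Total: 2495.3 + 11465.7 + 12625.6 + 6597.2 ≈ 33184 km.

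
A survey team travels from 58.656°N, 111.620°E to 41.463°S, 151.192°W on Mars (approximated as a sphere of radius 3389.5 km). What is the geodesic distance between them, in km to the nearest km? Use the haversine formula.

7566 km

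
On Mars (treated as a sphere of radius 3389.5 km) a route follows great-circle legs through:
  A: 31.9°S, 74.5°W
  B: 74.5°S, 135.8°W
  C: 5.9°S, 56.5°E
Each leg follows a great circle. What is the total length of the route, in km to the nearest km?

8937 km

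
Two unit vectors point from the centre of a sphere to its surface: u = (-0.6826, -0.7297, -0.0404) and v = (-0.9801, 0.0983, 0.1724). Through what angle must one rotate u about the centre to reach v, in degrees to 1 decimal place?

u·v = 0.5903; |u| = 1.0000, |v| = 1.0000.
cos θ = (u·v)/(|u||v|) = 0.5903, so θ = 53.8°.

53.8°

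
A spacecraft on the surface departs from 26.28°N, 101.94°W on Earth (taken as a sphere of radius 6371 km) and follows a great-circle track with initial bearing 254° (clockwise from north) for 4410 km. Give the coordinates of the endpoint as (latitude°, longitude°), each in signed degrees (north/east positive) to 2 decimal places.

Angular distance δ = d/R = 4410/6371 = 0.69220 rad; initial bearing θ = 4.4331 rad.
sin φ₂ = sin φ₁ cos δ + cos φ₁ sin δ cos θ = (0.4428)(0.7698) + (0.8966)(0.6382)(-0.2756) = 0.1831, so φ₂ = 10.55°.
Δλ = atan2(sin θ sin δ cos φ₁, cos δ − sin φ₁ sin φ₂) = atan2(-0.5501, 0.6888) = -38.613°.
λ₂ = -101.940° − 38.613° = -140.55°.

10.55°, -140.55°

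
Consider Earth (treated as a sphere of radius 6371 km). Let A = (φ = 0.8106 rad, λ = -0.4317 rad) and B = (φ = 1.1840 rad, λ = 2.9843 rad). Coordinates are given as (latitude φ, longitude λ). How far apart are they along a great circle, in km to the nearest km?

7239 km

In radians: φ₁ = 0.8106, φ₂ = 1.1840, Δλ = -164.278° = -2.8672 rad.
cos c = sin φ₁ sin φ₂ + cos φ₁ cos φ₂ cos Δλ = (0.7247)(0.9261) + (0.6891)(0.3772)(-0.9626) = 0.42096,
so c = arccos(0.42096) = 1.13630 rad.
Distance = R·c = 6371 × 1.1363 ≈ 7239 km.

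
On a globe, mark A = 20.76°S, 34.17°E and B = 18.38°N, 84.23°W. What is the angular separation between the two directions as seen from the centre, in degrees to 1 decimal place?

122.3°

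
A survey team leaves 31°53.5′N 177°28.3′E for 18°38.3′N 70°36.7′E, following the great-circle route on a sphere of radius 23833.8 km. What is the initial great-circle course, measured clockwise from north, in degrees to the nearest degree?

295°

Δλ = -106.860° = -1.8651 rad.
y = sin Δλ · cos φ₂ = (-0.9570)(0.9476) = -0.9068
x = cos φ₁ sin φ₂ − sin φ₁ cos φ₂ cos Δλ = (0.8490)(0.3196) − (0.5283)(0.9476)(-0.2900) = 0.4165
θ = atan2(y, x) = -65.33°; adding 360° gives 295°.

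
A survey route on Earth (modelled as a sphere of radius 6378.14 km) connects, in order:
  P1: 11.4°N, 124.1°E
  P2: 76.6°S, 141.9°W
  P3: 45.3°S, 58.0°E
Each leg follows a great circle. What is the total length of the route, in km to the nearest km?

17750 km

Leg P1→P2: central angle 1.7805 rad, distance 11356.0 km.
Leg P2→P3: central angle 1.0025 rad, distance 6394.3 km.
Total: 11356.0 + 6394.3 ≈ 17750 km.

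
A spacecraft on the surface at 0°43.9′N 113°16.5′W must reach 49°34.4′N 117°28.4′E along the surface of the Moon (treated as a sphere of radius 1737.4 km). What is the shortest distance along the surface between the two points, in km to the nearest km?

3445 km

Let φ₁ = 0.0128 rad, φ₂ = 0.8652 rad, and Δλ = -2.2559 rad.
cos c = sin φ₁ sin φ₂ + cos φ₁ cos φ₂ cos Δλ = (0.0128)(0.7612) + (0.9999)(0.6485)(-0.6327) = -0.40055,
so c = arccos(-0.40055) = 1.98292 rad.
Distance = R·c = 1737.4 × 1.9829 ≈ 3445 km.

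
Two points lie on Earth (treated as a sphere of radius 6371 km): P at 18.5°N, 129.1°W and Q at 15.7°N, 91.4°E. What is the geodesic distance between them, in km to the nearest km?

14174 km

In radians: φ₁ = 0.3229, φ₂ = 0.2740, Δλ = -139.500° = -2.4347 rad.
cos c = sin φ₁ sin φ₂ + cos φ₁ cos φ₂ cos Δλ = (0.3173)(0.2706) + (0.9483)(0.9627)(-0.7604) = -0.60834,
so c = arccos(-0.60834) = 2.22477 rad.
Distance = R·c = 6371 × 2.2248 ≈ 14174 km.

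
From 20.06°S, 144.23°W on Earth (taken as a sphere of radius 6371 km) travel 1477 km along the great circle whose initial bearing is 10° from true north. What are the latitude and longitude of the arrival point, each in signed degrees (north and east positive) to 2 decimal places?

Angular distance δ = d/R = 1477/6371 = 0.23183 rad; initial bearing θ = 0.1745 rad.
sin φ₂ = sin φ₁ cos δ + cos φ₁ sin δ cos θ = (-0.3430)(0.9732) + (0.9393)(0.2298)(0.9848) = -0.1213, so φ₂ = -6.97°.
Δλ = atan2(sin θ sin δ cos φ₁, cos δ − sin φ₁ sin φ₂) = atan2(0.0375, 0.9316) = 2.304°.
λ₂ = -144.230° + 2.304° = -141.93°.

-6.97°, -141.93°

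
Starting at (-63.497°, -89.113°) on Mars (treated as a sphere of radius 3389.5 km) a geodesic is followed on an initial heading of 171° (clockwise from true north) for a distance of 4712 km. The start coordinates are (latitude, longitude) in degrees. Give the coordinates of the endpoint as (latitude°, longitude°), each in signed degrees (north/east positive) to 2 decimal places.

-36.47°, 79.86°

Angular distance δ = d/R = 4712/3389.5 = 1.39018 rad; initial bearing θ = 2.9845 rad.
sin φ₂ = sin φ₁ cos δ + cos φ₁ sin δ cos θ = (-0.8949)(0.1796) + (0.4462)(0.9837)(-0.9877) = -0.5943, so φ₂ = -36.47°.
Δλ = atan2(sin θ sin δ cos φ₁, cos δ − sin φ₁ sin φ₂) = atan2(0.0687, -0.3522) = 168.968°.
λ₂ = -89.113° + 168.968° = 79.86°.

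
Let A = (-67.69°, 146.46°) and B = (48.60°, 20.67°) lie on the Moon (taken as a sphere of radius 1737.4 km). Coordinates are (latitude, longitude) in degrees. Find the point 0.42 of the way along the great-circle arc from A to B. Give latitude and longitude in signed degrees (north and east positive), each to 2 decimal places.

The central angle between A and B is δ = 2.5695 rad.
With f = 0.42, the slerp weights are sin((1−f)δ)/sin δ = 1.8411 and sin(fδ)/sin δ = 1.6284.
Weighted sum of the unit vectors: (1.8411)·(-0.3164,0.2097,-0.9251) + (1.6284)·(0.6187,0.2334,0.7501) = (0.4250, 0.7663, -0.4819).
Converting back: φ = atan2(z, √(x²+y²)) = -28.81°, λ = atan2(y, x) = 60.99°.

-28.81°, 60.99°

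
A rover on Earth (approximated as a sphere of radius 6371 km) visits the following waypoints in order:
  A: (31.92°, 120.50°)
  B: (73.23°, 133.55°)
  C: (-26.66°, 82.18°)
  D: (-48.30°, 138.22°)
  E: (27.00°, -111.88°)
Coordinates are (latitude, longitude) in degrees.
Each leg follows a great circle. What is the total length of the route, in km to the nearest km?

Leg A→B: central angle 0.7305 rad, distance 4654.2 km.
Leg B→C: central angle 1.8428 rad, distance 11740.3 km.
Leg C→D: central angle 0.8405 rad, distance 5354.6 km.
Leg D→E: central angle 2.1421 rad, distance 13647.2 km.
Total: 4654.2 + 11740.3 + 5354.6 + 13647.2 ≈ 35396 km.

35396 km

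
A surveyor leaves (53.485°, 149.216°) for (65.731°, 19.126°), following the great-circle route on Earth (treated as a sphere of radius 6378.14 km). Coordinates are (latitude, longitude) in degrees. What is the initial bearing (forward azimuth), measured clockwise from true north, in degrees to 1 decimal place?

With φ₁ = 0.9335, φ₂ = 1.1472, Δλ = -2.2705 rad, the forward-azimuth formula gives
θ = atan2( sin Δλ cos φ₂ , cos φ₁ sin φ₂ − sin φ₁ cos φ₂ cos Δλ ) = atan2(-0.3144, 0.7552) = -22.61°.
Adding 360° brings this into [0°, 360°): 337.4°.

337.4°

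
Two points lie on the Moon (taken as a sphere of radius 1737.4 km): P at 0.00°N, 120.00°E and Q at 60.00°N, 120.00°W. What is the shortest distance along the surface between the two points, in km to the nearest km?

3168 km

Let φ₁ = 0.0000 rad, φ₂ = 1.0472 rad, and Δλ = 2.0944 rad.
cos c = sin φ₁ sin φ₂ + cos φ₁ cos φ₂ cos Δλ = (0.0000)(0.8660) + (1.0000)(0.5000)(-0.5000) = -0.25000,
so c = arccos(-0.25000) = 1.82348 rad.
Distance = R·c = 1737.4 × 1.8235 ≈ 3168 km.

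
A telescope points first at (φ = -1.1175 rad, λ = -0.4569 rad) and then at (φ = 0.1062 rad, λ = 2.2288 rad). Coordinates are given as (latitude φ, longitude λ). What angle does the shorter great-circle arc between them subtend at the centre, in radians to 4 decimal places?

With latitudes φ₁ = -64.028°, φ₂ = 6.085° and longitude difference Δλ = 153.879°:
Haversine: a = sin²(Δφ/2) + cos φ₁ cos φ₂ sin²(Δλ/2) = 0.3299 + (0.4379)(0.9944)(0.9489) = 0.74314.
Central angle c = 2·arcsin(√a) = 2.07863 rad.
So the angular separation is 2.0786 rad.

2.0786 rad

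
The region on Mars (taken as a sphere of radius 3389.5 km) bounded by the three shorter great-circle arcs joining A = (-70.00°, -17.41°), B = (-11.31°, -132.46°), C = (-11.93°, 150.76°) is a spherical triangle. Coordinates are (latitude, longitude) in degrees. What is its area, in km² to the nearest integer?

15726714 km²

Side lengths (central angles): a = 1.3078, b = 1.7045, c = 1.5285 rad; semiperimeter s = 2.2704.
By l'Huilier's theorem, tan(E/4) = √[tan(s/2) tan((s−a)/2) tan((s−b)/2) tan((s−c)/2)], giving spherical excess E = 1.3689 rad.
Area = E·R² = 1.3689 × (3389.5)² ≈ 15726714 km².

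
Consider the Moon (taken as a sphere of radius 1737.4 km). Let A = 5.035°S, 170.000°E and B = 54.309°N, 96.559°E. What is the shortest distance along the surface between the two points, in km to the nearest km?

In radians: φ₁ = -0.0879, φ₂ = 0.9479, Δλ = -73.441° = -1.2818 rad.
cos c = sin φ₁ sin φ₂ + cos φ₁ cos φ₂ cos Δλ = (-0.0878)(0.8122) + (0.9961)(0.5834)(0.2850) = 0.09435,
so c = arccos(0.09435) = 1.47630 rad.
Distance = R·c = 1737.4 × 1.4763 ≈ 2565 km.

2565 km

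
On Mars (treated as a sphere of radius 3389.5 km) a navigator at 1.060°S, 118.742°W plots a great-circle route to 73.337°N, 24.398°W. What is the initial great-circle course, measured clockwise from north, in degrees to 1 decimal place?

16.6°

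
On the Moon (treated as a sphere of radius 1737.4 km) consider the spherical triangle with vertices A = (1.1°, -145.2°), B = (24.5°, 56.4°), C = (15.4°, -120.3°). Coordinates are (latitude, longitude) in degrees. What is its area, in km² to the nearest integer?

4543188 km²

Side lengths (central angles): a = 2.4429, b = 0.4962, c = 2.5643 rad; semiperimeter s = 2.7517.
By l'Huilier's theorem, tan(E/4) = √[tan(s/2) tan((s−a)/2) tan((s−b)/2) tan((s−c)/2)], giving spherical excess E = 1.5051 rad.
Area = E·R² = 1.5051 × (1737.4)² ≈ 4543188 km².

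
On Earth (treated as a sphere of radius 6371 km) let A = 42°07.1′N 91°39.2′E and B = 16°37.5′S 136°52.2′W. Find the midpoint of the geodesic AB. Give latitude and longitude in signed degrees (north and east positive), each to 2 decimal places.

27.91°, 173.17°

The central angle between A and B is δ = 2.2951 rad.
With f = 0.5, the slerp weights are sin((1−f)δ)/sin δ = 1.2174 and sin(fδ)/sin δ = 1.2174.
Weighted sum of the unit vectors: (1.2174)·(-0.0214,0.7415,0.6707) + (1.2174)·(-0.6993,-0.6551,-0.2861) = (-0.8774, 0.1052, 0.4682).
Converting back: φ = atan2(z, √(x²+y²)) = 27.91°, λ = atan2(y, x) = 173.17°.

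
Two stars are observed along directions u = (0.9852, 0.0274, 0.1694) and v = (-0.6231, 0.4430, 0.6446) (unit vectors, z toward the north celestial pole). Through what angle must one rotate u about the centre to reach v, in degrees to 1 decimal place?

u·v = -0.4925; |u| = 1.0000, |v| = 1.0000.
cos θ = (u·v)/(|u||v|) = -0.4925, so θ = 119.5°.

119.5°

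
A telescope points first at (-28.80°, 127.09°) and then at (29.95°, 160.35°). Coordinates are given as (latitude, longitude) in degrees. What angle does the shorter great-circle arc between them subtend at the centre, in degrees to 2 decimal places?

66.77°

In radians: φ₁ = -0.5027, φ₂ = 0.5227, Δλ = 33.260° = 0.5805 rad.
Haversine: a = sin²(Δφ/2) + cos φ₁ cos φ₂ sin²(Δλ/2) = 0.2406 + (0.8763)(0.8665)(0.0819) = 0.30280.
Central angle c = 2·arcsin(√a) = 1.16539 rad.
So the angular separation is 66.77°.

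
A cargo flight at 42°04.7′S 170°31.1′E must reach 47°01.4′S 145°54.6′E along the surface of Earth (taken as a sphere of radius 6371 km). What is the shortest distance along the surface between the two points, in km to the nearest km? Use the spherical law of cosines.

In radians: φ₁ = -0.7344, φ₂ = -0.8207, Δλ = -24.608° = -0.4295 rad.
cos c = sin φ₁ sin φ₂ + cos φ₁ cos φ₂ cos Δλ = (-0.6701)(-0.7316) + (0.7422)(0.6817)(0.9092) = 0.95032,
so c = arccos(0.95032) = 0.31653 rad.
Distance = R·c = 6371 × 0.3165 ≈ 2017 km.

2017 km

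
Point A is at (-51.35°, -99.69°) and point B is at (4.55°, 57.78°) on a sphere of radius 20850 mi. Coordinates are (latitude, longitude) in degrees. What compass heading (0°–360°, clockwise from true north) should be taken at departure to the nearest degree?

With φ₁ = -0.8962, φ₂ = 0.0794, Δλ = 2.7484 rad, the forward-azimuth formula gives
θ = atan2( sin Δλ cos φ₂ , cos φ₁ sin φ₂ − sin φ₁ cos φ₂ cos Δλ ) = atan2(0.3820, -0.6696) = 150.30°.
So the initial bearing is 150°.

150°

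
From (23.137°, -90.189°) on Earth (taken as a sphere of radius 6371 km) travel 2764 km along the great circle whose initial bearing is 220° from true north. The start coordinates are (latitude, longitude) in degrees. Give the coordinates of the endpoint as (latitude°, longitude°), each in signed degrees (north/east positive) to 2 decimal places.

3.46°, -105.89°

Angular distance δ = d/R = 2764/6371 = 0.43384 rad; initial bearing θ = 3.8397 rad.
sin φ₂ = sin φ₁ cos δ + cos φ₁ sin δ cos θ = (0.3929)(0.9074) + (0.9196)(0.4204)(-0.7660) = 0.0604, so φ₂ = 3.46°.
Δλ = atan2(sin θ sin δ cos φ₁, cos δ − sin φ₁ sin φ₂) = atan2(-0.2485, 0.8836) = -15.706°.
λ₂ = -90.189° − 15.706° = -105.89°.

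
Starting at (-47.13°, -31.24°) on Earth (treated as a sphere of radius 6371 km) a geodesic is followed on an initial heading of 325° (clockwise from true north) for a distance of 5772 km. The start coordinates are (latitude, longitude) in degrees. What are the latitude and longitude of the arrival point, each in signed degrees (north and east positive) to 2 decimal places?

Angular distance δ = d/R = 5772/6371 = 0.90598 rad; initial bearing θ = 5.6723 rad.
sin φ₂ = sin φ₁ cos δ + cos φ₁ sin δ cos θ = (-0.7329)(0.6169) + (0.6803)(0.7870)(0.8192) = -0.0135, so φ₂ = -0.77°.
Δλ = atan2(sin θ sin δ cos φ₁, cos δ − sin φ₁ sin φ₂) = atan2(-0.3071, 0.6070) = -26.838°.
λ₂ = -31.240° − 26.838° = -58.08°.

-0.77°, -58.08°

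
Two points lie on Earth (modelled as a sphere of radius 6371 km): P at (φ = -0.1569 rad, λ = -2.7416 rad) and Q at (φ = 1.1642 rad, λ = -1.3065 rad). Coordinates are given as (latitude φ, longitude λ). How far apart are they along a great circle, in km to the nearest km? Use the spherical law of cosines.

10586 km

Let φ₁ = -0.1569 rad, φ₂ = 1.1642 rad, and Δλ = 1.4351 rad.
cos c = sin φ₁ sin φ₂ + cos φ₁ cos φ₂ cos Δλ = (-0.1563)(0.9185) + (0.9877)(0.3955)(0.1353) = -0.09067,
so c = arccos(-0.09067) = 1.66159 rad.
Distance = R·c = 6371 × 1.6616 ≈ 10586 km.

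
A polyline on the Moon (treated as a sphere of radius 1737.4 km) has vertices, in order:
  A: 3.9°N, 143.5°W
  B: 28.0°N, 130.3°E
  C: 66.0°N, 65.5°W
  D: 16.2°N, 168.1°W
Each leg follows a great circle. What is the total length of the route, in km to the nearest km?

Leg A→B: central angle 1.4804 rad, distance 2572.0 km.
Leg B→C: central angle 1.4874 rad, distance 2584.2 km.
Leg C→D: central angle 1.4003 rad, distance 2432.9 km.
Total: 2572.0 + 2584.2 + 2432.9 ≈ 7589 km.

7589 km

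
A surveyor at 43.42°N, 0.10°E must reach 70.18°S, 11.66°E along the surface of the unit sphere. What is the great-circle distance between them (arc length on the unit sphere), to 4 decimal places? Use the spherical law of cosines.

1.9882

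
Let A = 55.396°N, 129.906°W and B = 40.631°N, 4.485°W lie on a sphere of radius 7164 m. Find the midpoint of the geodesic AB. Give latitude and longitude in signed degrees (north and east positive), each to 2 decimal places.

The central angle between A and B is δ = 1.2805 rad.
With f = 0.5, the slerp weights are sin((1−f)δ)/sin δ = 0.6235 and sin(fδ)/sin δ = 0.6235.
Weighted sum of the unit vectors: (0.6235)·(-0.3643,-0.4356,0.8231) + (0.6235)·(0.7566,-0.0593,0.6512) = (0.2446, -0.3086, 0.9192).
Converting back: φ = atan2(z, √(x²+y²)) = 66.81°, λ = atan2(y, x) = -51.60°.

66.81°, -51.60°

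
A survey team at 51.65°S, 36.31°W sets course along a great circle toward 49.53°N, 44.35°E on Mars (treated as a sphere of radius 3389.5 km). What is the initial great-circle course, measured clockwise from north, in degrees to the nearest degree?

With φ₁ = -0.9015, φ₂ = 0.8645, Δλ = 1.4078 rad, the forward-azimuth formula gives
θ = atan2( sin Δλ cos φ₂ , cos φ₁ sin φ₂ − sin φ₁ cos φ₂ cos Δλ ) = atan2(0.6404, 0.5546) = 49.11°.
So the initial bearing is 49°.

49°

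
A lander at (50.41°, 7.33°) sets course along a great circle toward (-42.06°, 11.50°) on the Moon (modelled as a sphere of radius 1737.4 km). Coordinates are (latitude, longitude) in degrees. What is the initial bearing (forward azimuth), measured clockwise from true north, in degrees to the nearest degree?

With φ₁ = 0.8798, φ₂ = -0.7341, Δλ = 0.0728 rad, the forward-azimuth formula gives
θ = atan2( sin Δλ cos φ₂ , cos φ₁ sin φ₂ − sin φ₁ cos φ₂ cos Δλ ) = atan2(0.0540, -0.9976) = 176.90°.
So the initial bearing is 177°.

177°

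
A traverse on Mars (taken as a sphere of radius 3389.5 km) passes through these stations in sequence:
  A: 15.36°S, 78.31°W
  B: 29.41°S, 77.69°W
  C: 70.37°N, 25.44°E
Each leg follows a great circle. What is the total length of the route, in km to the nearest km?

Leg A→B: central angle 0.2454 rad, distance 831.9 km.
Leg B→C: central angle 2.1282 rad, distance 7213.6 km.
Total: 831.9 + 7213.6 ≈ 8045 km.

8045 km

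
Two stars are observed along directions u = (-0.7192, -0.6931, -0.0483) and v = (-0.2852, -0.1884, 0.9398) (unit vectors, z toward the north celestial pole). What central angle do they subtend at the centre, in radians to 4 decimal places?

1.2763 rad

u·v = 0.2903; |u| = 1.0000, |v| = 1.0000.
cos θ = (u·v)/(|u||v|) = 0.2903, so θ = 1.2763 rad.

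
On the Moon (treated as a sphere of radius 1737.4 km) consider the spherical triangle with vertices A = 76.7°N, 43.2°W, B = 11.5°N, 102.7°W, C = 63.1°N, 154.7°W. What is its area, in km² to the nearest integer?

1138077 km²

Side lengths (central angles): a = 1.1032, b = 0.5922, c = 1.2572 rad; semiperimeter s = 1.4763.
By l'Huilier's theorem, tan(E/4) = √[tan(s/2) tan((s−a)/2) tan((s−b)/2) tan((s−c)/2)], giving spherical excess E = 0.3770 rad.
Area = E·R² = 0.3770 × (1737.4)² ≈ 1138077 km².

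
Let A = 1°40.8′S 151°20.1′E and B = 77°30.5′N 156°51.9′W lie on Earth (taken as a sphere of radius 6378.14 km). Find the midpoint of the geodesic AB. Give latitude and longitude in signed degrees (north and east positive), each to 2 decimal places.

39.57°, 159.86°

The central angle between A and B is δ = 1.4655 rad.
With f = 0.5, the slerp weights are sin((1−f)δ)/sin δ = 0.6726 and sin(fδ)/sin δ = 0.6726.
Weighted sum of the unit vectors: (0.6726)·(-0.8771,0.4795,-0.0293) + (0.6726)·(-0.1989,-0.0850,0.9763) = (-0.7237, 0.2654, 0.6370).
Converting back: φ = atan2(z, √(x²+y²)) = 39.57°, λ = atan2(y, x) = 159.86°.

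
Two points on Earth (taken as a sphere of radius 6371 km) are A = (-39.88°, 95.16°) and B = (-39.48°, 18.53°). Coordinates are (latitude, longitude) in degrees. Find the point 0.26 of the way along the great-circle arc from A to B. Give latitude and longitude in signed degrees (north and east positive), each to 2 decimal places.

-45.01°, 76.26°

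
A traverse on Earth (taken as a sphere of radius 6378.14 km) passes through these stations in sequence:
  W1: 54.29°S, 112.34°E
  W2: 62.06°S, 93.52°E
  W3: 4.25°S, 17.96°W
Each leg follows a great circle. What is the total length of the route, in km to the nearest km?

Leg W1→W2: central angle 0.2186 rad, distance 1394.4 km.
Leg W2→W3: central angle 1.6766 rad, distance 10693.7 km.
Total: 1394.4 + 10693.7 ≈ 12088 km.

12088 km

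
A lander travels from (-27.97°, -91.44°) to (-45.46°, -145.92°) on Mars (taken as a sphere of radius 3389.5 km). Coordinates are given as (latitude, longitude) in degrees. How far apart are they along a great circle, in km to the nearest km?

2723 km

With latitudes φ₁ = -27.970°, φ₂ = -45.460° and longitude difference Δλ = -54.480°:
Haversine: a = sin²(Δφ/2) + cos φ₁ cos φ₂ sin²(Δλ/2) = 0.0231 + (0.8832)(0.7014)(0.2095) = 0.15290.
Central angle c = 2·arcsin(√a) = 0.80349 rad.
Distance = R·c = 3389.5 × 0.8035 ≈ 2723 km.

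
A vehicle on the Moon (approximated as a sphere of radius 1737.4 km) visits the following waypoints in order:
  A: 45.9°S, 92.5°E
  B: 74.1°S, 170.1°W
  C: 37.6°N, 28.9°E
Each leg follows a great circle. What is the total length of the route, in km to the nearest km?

5780 km

Leg A→B: central angle 0.8418 rad, distance 1462.6 km.
Leg B→C: central angle 2.4849 rad, distance 4317.3 km.
Total: 1462.6 + 4317.3 ≈ 5780 km.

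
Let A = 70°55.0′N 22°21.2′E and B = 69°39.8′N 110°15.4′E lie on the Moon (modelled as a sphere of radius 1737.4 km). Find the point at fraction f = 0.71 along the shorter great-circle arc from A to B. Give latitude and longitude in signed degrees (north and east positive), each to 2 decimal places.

74.15°, 89.22°

The central angle between A and B is δ = 0.4728 rad.
With f = 0.71, the slerp weights are sin((1−f)δ)/sin δ = 0.3002 and sin(fδ)/sin δ = 0.7234.
Weighted sum of the unit vectors: (0.3002)·(0.3024,0.1243,0.9450) + (0.7234)·(-0.1203,0.3260,0.9377) = (0.0037, 0.2732, 0.9620).
Converting back: φ = atan2(z, √(x²+y²)) = 74.15°, λ = atan2(y, x) = 89.22°.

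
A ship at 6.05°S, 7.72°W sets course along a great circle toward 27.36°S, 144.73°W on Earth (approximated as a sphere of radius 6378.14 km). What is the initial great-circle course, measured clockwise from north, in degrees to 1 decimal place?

Δλ = -137.010° = -2.3913 rad.
y = sin Δλ · cos φ₂ = (-0.6819)(0.8881) = -0.6056
x = cos φ₁ sin φ₂ − sin φ₁ cos φ₂ cos Δλ = (0.9944)(-0.4596) − (-0.1054)(0.8881)(-0.7315) = -0.5255
θ = atan2(y, x) = -130.95°; adding 360° gives 229.1°.

229.1°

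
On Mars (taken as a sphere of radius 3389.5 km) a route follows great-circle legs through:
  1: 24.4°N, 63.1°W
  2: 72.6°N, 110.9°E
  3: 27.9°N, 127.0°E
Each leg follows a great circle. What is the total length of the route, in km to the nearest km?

7599 km

Leg 1→2: central angle 1.4471 rad, distance 4905.0 km.
Leg 2→3: central angle 0.7948 rad, distance 2693.9 km.
Total: 4905.0 + 2693.9 ≈ 7599 km.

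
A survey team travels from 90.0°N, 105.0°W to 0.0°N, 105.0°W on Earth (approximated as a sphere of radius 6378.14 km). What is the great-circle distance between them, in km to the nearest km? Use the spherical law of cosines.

10019 km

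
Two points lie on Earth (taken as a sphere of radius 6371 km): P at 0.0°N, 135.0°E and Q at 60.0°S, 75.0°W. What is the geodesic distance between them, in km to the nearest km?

12861 km

In radians: φ₁ = 0.0000, φ₂ = -1.0472, Δλ = 150.000° = 2.6180 rad.
Haversine: a = sin²(Δφ/2) + cos φ₁ cos φ₂ sin²(Δλ/2) = 0.2500 + (1.0000)(0.5000)(0.9330) = 0.71651.
Central angle c = 2·arcsin(√a) = 2.01863 rad.
Distance = R·c = 6371 × 2.0186 ≈ 12861 km.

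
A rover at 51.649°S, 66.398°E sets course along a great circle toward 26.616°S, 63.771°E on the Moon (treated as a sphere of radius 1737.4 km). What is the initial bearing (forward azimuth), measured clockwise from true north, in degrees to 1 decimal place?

354.5°

With φ₁ = -0.9014, φ₂ = -0.4645, Δλ = -0.0458 rad, the forward-azimuth formula gives
θ = atan2( sin Δλ cos φ₂ , cos φ₁ sin φ₂ − sin φ₁ cos φ₂ cos Δλ ) = atan2(-0.0410, 0.4224) = -5.54°.
Adding 360° brings this into [0°, 360°): 354.5°.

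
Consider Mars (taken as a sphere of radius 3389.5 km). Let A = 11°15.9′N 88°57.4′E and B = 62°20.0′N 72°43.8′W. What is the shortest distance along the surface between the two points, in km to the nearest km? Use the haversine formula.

In radians: φ₁ = 0.1966, φ₂ = 1.0879, Δλ = -161.687° = -2.8220 rad.
Haversine: a = sin²(Δφ/2) + cos φ₁ cos φ₂ sin²(Δλ/2) = 0.1858 + (0.9807)(0.4643)(0.9747) = 0.62965.
Central angle c = 2·arcsin(√a) = 1.83310 rad.
Distance = R·c = 3389.5 × 1.8331 ≈ 6213 km.

6213 km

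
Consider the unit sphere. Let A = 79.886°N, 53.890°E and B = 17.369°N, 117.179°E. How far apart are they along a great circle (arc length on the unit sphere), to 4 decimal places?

With latitudes φ₁ = 79.886°, φ₂ = 17.369° and longitude difference Δλ = 63.289°:
cos c = sin φ₁ sin φ₂ + cos φ₁ cos φ₂ cos Δλ = (0.9845)(0.2985) + (0.1756)(0.9544)(0.4495) = 0.36922,
so c = arccos(0.36922) = 1.19263 rad.
On the unit sphere the arc length equals the central angle: 1.1926.

1.1926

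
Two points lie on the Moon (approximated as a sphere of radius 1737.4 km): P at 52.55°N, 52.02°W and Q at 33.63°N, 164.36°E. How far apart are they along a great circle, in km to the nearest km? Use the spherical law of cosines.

2673 km

Let φ₁ = 0.9172 rad, φ₂ = 0.5870 rad, and Δλ = -2.5066 rad.
cos c = sin φ₁ sin φ₂ + cos φ₁ cos φ₂ cos Δλ = (0.7939)(0.5538) + (0.6081)(0.8326)(-0.8051) = 0.03205,
so c = arccos(0.03205) = 1.53874 rad.
Distance = R·c = 1737.4 × 1.5387 ≈ 2673 km.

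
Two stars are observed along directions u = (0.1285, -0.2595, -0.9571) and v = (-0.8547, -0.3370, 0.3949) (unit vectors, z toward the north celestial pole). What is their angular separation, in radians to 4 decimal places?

u·v = -0.4003; |u| = 0.9999, |v| = 1.0000.
cos θ = (u·v)/(|u||v|) = -0.4004, so θ = 1.9827 rad.

1.9827 rad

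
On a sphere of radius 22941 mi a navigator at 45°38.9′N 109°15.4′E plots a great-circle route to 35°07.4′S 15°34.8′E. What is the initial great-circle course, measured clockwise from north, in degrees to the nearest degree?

With φ₁ = 0.7967, φ₂ = -0.6130, Δλ = -1.6350 rad, the forward-azimuth formula gives
θ = atan2( sin Δλ cos φ₂ , cos φ₁ sin φ₂ − sin φ₁ cos φ₂ cos Δλ ) = atan2(-0.8162, -0.3647) = -114.08°.
Adding 360° brings this into [0°, 360°): 246°.

246°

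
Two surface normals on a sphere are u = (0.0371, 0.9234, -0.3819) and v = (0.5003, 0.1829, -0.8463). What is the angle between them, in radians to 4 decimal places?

1.0348 rad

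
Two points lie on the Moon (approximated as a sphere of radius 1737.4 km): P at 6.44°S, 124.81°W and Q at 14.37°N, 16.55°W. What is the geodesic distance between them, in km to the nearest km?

Let φ₁ = -0.1124 rad, φ₂ = 0.2508 rad, and Δλ = 1.8895 rad.
Haversine: a = sin²(Δφ/2) + cos φ₁ cos φ₂ sin²(Δλ/2) = 0.0326 + (0.9937)(0.9687)(0.6567) = 0.66472.
Central angle c = 2·arcsin(√a) = 1.90652 rad.
Distance = R·c = 1737.4 × 1.9065 ≈ 3312 km.

3312 km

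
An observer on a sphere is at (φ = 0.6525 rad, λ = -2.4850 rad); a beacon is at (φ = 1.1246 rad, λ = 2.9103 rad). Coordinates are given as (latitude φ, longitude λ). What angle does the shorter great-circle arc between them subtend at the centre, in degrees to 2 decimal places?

40.17°

Let φ₁ = 0.6525 rad, φ₂ = 1.1246 rad, and Δλ = -0.8879 rad.
cos c = sin φ₁ sin φ₂ + cos φ₁ cos φ₂ cos Δλ = (0.6072)(0.9021) + (0.7946)(0.4315)(0.6311) = 0.76411,
so c = arccos(0.76411) = 0.70114 rad.
So the angular separation is 40.17°.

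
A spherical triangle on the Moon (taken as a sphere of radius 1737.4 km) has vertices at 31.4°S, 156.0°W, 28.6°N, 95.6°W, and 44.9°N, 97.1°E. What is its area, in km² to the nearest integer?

Side lengths (central angles): a = 1.8429, b = 2.1454, c = 1.4497 rad; semiperimeter s = 2.7191.
By l'Huilier's theorem, tan(E/4) = √[tan(s/2) tan((s−a)/2) tan((s−b)/2) tan((s−c)/2)], giving spherical excess E = 2.4124 rad.
Area = E·R² = 2.4124 × (1737.4)² ≈ 7281887 km².

7281887 km²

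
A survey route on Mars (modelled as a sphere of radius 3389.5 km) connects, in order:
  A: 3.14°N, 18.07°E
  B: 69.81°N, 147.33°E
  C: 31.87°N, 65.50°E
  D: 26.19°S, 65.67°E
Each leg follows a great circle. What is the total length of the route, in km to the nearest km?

12729 km

Leg A→B: central angle 1.7383 rad, distance 5891.8 km.
Leg B→C: central angle 1.0037 rad, distance 3402.0 km.
Leg C→D: central angle 1.0133 rad, distance 3434.7 km.
Total: 5891.8 + 3402.0 + 3434.7 ≈ 12729 km.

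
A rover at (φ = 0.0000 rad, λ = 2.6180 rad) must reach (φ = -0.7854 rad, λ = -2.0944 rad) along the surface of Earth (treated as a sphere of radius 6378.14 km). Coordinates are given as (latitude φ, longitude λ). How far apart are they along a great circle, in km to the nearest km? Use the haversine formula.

Let φ₁ = 0.0000 rad, φ₂ = -0.7854 rad, and Δλ = 1.5708 rad.
Haversine: a = sin²(Δφ/2) + cos φ₁ cos φ₂ sin²(Δλ/2) = 0.1464 + (1.0000)(0.7071)(0.5000) = 0.50000.
Central angle c = 2·arcsin(√a) = 1.57079 rad.
Distance = R·c = 6378.14 × 1.5708 ≈ 10019 km.

10019 km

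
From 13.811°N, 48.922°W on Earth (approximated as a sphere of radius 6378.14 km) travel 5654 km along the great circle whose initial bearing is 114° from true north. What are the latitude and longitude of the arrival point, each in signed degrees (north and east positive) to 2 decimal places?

-8.92°, -3.15°

Angular distance δ = d/R = 5654/6378.14 = 0.88647 rad; initial bearing θ = 1.9897 rad.
sin φ₂ = sin φ₁ cos δ + cos φ₁ sin δ cos θ = (0.2387)(0.6322) + (0.9711)(0.7748)(-0.4067) = -0.1551, so φ₂ = -8.92°.
Δλ = atan2(sin θ sin δ cos φ₁, cos δ − sin φ₁ sin φ₂) = atan2(0.6874, 0.6692) = 45.769°.
λ₂ = -48.922° + 45.769° = -3.15°.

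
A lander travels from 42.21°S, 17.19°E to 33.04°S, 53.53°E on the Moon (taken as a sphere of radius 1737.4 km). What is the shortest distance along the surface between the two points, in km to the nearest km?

908 km

With latitudes φ₁ = -42.210°, φ₂ = -33.040° and longitude difference Δλ = 36.340°:
cos c = sin φ₁ sin φ₂ + cos φ₁ cos φ₂ cos Δλ = (-0.6718)(-0.5452) + (0.7407)(0.8383)(0.8055) = 0.86646,
so c = arccos(0.86646) = 0.52273 rad.
Distance = R·c = 1737.4 × 0.5227 ≈ 908 km.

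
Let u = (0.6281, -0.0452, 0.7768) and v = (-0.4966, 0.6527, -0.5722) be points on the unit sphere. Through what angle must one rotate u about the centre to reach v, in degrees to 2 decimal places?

141.80°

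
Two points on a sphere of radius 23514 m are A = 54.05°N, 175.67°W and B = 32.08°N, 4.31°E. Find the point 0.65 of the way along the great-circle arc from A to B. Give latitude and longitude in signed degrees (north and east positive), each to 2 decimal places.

64.93°, 4.29°

The central angle between A and B is δ = 1.6383 rad.
With f = 0.65, the slerp weights are sin((1−f)δ)/sin δ = 0.5437 and sin(fδ)/sin δ = 0.8768.
Weighted sum of the unit vectors: (0.5437)·(-0.5854,-0.0443,0.8095) + (0.8768)·(0.8449,0.0637,0.5311) = (0.4225, 0.0317, 0.9058).
Converting back: φ = atan2(z, √(x²+y²)) = 64.93°, λ = atan2(y, x) = 4.29°.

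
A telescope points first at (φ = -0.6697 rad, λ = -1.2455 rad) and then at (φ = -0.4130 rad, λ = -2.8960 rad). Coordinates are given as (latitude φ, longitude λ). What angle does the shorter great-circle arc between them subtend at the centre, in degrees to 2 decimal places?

78.93°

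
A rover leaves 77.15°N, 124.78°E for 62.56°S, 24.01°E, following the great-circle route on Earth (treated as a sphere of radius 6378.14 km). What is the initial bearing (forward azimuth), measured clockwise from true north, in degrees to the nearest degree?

256°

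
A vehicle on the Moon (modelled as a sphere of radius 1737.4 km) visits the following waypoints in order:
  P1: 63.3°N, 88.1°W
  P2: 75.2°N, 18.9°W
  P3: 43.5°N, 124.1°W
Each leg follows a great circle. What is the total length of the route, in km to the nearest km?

2340 km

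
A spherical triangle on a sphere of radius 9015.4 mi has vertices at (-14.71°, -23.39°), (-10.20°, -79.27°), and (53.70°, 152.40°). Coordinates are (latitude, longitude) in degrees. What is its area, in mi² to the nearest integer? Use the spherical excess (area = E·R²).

Side lengths (central angles): a = 2.0991, b = 2.4586, c = 0.9534 rad; semiperimeter s = 2.7556.
By l'Huilier's theorem, tan(E/4) = √[tan(s/2) tan((s−a)/2) tan((s−b)/2) tan((s−c)/2)], giving spherical excess E = 2.0834 rad.
Area = E·R² = 2.0834 × (9015.4)² ≈ 169333739 mi².

169333739 mi²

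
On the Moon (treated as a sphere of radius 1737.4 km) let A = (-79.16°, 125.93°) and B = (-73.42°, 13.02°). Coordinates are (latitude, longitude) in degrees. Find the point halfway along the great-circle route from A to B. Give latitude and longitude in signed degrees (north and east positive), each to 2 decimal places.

Central angle δ = 0.4016 rad. Interpolating on the sphere with fraction f = 0.5:
P = [sin((1−f)δ)·A + sin(fδ)·B] / sin δ = 0.5103·A + 0.5103·B in Cartesian coordinates,
giving P = (0.0855, 0.1105, -0.9902), i.e. latitude -81.97°, longitude 52.25°.

-81.97°, 52.25°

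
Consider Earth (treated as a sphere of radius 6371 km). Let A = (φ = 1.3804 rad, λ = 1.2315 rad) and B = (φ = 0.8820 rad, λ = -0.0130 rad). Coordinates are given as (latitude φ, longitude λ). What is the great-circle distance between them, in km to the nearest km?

With latitudes φ₁ = 79.091°, φ₂ = 50.535° and longitude difference Δλ = -71.305°:
cos c = sin φ₁ sin φ₂ + cos φ₁ cos φ₂ cos Δλ = (0.9819)(0.7720) + (0.1892)(0.6356)(0.3205) = 0.79662,
so c = arccos(0.79662) = 0.64912 rad.
Distance = R·c = 6371 × 0.6491 ≈ 4136 km.

4136 km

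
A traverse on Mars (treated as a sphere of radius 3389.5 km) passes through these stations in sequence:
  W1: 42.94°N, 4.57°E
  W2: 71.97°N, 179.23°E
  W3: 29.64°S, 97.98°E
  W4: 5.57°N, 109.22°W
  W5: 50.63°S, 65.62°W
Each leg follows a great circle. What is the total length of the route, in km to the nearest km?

Leg W1→W2: central angle 1.1350 rad, distance 3846.9 km.
Leg W2→W3: central angle 2.0146 rad, distance 6828.3 km.
Leg W3→W4: central angle 2.5277 rad, distance 8567.5 km.
Leg W4→W5: central angle 1.1787 rad, distance 3995.1 km.
Total: 3846.9 + 6828.3 + 8567.5 + 3995.1 ≈ 23238 km.

23238 km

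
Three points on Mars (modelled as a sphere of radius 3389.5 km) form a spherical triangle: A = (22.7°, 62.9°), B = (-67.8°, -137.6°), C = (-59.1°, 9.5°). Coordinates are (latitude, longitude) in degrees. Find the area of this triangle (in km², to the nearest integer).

Side lengths (central angles): a = 0.8873, b = 1.6195, c = 2.3238 rad; semiperimeter s = 2.4152.
By l'Huilier's theorem, tan(E/4) = √[tan(s/2) tan((s−a)/2) tan((s−b)/2) tan((s−c)/2)], giving spherical excess E = 0.8671 rad.
Area = E·R² = 0.8671 × (3389.5)² ≈ 9962217 km².

9962217 km²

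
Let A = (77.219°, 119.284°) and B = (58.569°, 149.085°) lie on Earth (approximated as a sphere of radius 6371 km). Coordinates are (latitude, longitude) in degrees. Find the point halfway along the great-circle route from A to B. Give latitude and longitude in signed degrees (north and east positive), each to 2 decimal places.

68.46°, 140.32°

Central angle δ = 0.3703 rad. Interpolating on the sphere with fraction f = 0.5:
P = [sin((1−f)δ)·A + sin(fδ)·B] / sin δ = 0.5087·A + 0.5087·B in Cartesian coordinates,
giving P = (-0.2826, 0.2344, 0.9301), i.e. latitude 68.46°, longitude 140.32°.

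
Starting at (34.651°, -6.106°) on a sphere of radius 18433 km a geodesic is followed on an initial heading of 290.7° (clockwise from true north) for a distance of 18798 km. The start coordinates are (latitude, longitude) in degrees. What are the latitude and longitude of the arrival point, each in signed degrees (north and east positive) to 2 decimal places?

33.05°, -78.07°

Angular distance δ = d/R = 18798/18433 = 1.01980 rad; initial bearing θ = 5.0737 rad.
sin φ₂ = sin φ₁ cos δ + cos φ₁ sin δ cos θ = (0.5686)(0.5235) + (0.8226)(0.8520)(0.3535) = 0.5454, so φ₂ = 33.05°.
Δλ = atan2(sin θ sin δ cos φ₁, cos δ − sin φ₁ sin φ₂) = atan2(-0.6556, 0.2134) = -71.969°.
λ₂ = -6.106° − 71.969° = -78.07°.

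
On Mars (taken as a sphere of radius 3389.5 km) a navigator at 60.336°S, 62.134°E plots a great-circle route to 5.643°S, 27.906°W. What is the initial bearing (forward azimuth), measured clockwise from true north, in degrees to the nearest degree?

267°

Δλ = -90.040° = -1.5715 rad.
y = sin Δλ · cos φ₂ = (-1.0000)(0.9952) = -0.9952
x = cos φ₁ sin φ₂ − sin φ₁ cos φ₂ cos Δλ = (0.4949)(-0.0983) − (-0.8689)(0.9952)(-0.0007) = -0.0493
θ = atan2(y, x) = -92.83°; adding 360° gives 267°.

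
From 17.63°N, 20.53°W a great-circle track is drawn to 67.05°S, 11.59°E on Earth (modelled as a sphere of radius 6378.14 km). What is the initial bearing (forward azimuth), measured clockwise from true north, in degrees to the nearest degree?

168°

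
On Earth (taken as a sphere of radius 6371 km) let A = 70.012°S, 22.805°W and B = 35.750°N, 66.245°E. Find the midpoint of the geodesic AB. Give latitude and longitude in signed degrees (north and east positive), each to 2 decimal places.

-21.87°, 43.55°

The central angle between A and B is δ = 2.1465 rad.
With f = 0.5, the slerp weights are sin((1−f)δ)/sin δ = 1.0477 and sin(fδ)/sin δ = 1.0477.
Weighted sum of the unit vectors: (1.0477)·(0.3151,-0.1325,-0.9398) + (1.0477)·(0.3269,0.7428,0.5842) = (0.6726, 0.6394, -0.3725).
Converting back: φ = atan2(z, √(x²+y²)) = -21.87°, λ = atan2(y, x) = 43.55°.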